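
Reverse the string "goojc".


Input: goojc
Reading characters right to left:
  Position 4: 'c'
  Position 3: 'j'
  Position 2: 'o'
  Position 1: 'o'
  Position 0: 'g'
Reversed: cjoog

cjoog


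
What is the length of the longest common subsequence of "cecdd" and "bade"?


LCS of "cecdd" and "bade"
DP table:
           b    a    d    e
      0    0    0    0    0
  c   0    0    0    0    0
  e   0    0    0    0    1
  c   0    0    0    0    1
  d   0    0    0    1    1
  d   0    0    0    1    1
LCS length = dp[5][4] = 1

1


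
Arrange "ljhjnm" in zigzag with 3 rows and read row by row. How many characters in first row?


Zigzag "ljhjnm" into 3 rows:
Placing characters:
  'l' => row 0
  'j' => row 1
  'h' => row 2
  'j' => row 1
  'n' => row 0
  'm' => row 1
Rows:
  Row 0: "ln"
  Row 1: "jjm"
  Row 2: "h"
First row length: 2

2


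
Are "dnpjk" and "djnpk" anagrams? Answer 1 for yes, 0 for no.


Strings: "dnpjk", "djnpk"
Sorted first:  djknp
Sorted second: djknp
Sorted forms match => anagrams

1


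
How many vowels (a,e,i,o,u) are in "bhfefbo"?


Input: bhfefbo
Checking each character:
  'b' at position 0: consonant
  'h' at position 1: consonant
  'f' at position 2: consonant
  'e' at position 3: vowel (running total: 1)
  'f' at position 4: consonant
  'b' at position 5: consonant
  'o' at position 6: vowel (running total: 2)
Total vowels: 2

2


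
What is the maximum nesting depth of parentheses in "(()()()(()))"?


Input: "(()()()(()))"
Tracking depth:
  Position 0 '(': depth becomes 1
  Position 1 '(': depth becomes 2
  Position 2 ')': depth becomes 1
  Position 3 '(': depth becomes 2
  Position 4 ')': depth becomes 1
  Position 5 '(': depth becomes 2
  Position 6 ')': depth becomes 1
  Position 7 '(': depth becomes 2
  Position 8 '(': depth becomes 3
  Position 9 ')': depth becomes 2
  Position 10 ')': depth becomes 1
  Position 11 ')': depth becomes 0
Maximum depth reached: 3

3


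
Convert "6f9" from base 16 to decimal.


Input: "6f9" in base 16
Positional expansion:
  Digit '6' (value 6) x 16^2 = 1536
  Digit 'f' (value 15) x 16^1 = 240
  Digit '9' (value 9) x 16^0 = 9
Sum = 1785

1785


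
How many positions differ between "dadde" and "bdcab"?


Comparing "dadde" and "bdcab" position by position:
  Position 0: 'd' vs 'b' => DIFFER
  Position 1: 'a' vs 'd' => DIFFER
  Position 2: 'd' vs 'c' => DIFFER
  Position 3: 'd' vs 'a' => DIFFER
  Position 4: 'e' vs 'b' => DIFFER
Positions that differ: 5

5


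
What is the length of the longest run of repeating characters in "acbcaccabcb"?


Input: "acbcaccabcb"
Scanning for longest run:
  Position 1 ('c'): new char, reset run to 1
  Position 2 ('b'): new char, reset run to 1
  Position 3 ('c'): new char, reset run to 1
  Position 4 ('a'): new char, reset run to 1
  Position 5 ('c'): new char, reset run to 1
  Position 6 ('c'): continues run of 'c', length=2
  Position 7 ('a'): new char, reset run to 1
  Position 8 ('b'): new char, reset run to 1
  Position 9 ('c'): new char, reset run to 1
  Position 10 ('b'): new char, reset run to 1
Longest run: 'c' with length 2

2


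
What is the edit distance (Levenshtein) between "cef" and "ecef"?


Computing edit distance: "cef" -> "ecef"
DP table:
           e    c    e    f
      0    1    2    3    4
  c   1    1    1    2    3
  e   2    1    2    1    2
  f   3    2    2    2    1
Edit distance = dp[3][4] = 1

1


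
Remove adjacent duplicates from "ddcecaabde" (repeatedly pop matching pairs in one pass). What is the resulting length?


Input: ddcecaabde
Stack-based adjacent duplicate removal:
  Read 'd': push. Stack: d
  Read 'd': matches stack top 'd' => pop. Stack: (empty)
  Read 'c': push. Stack: c
  Read 'e': push. Stack: ce
  Read 'c': push. Stack: cec
  Read 'a': push. Stack: ceca
  Read 'a': matches stack top 'a' => pop. Stack: cec
  Read 'b': push. Stack: cecb
  Read 'd': push. Stack: cecbd
  Read 'e': push. Stack: cecbde
Final stack: "cecbde" (length 6)

6


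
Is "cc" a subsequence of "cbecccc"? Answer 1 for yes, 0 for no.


Check if "cc" is a subsequence of "cbecccc"
Greedy scan:
  Position 0 ('c'): matches sub[0] = 'c'
  Position 1 ('b'): no match needed
  Position 2 ('e'): no match needed
  Position 3 ('c'): matches sub[1] = 'c'
  Position 4 ('c'): no match needed
  Position 5 ('c'): no match needed
  Position 6 ('c'): no match needed
All 2 characters matched => is a subsequence

1


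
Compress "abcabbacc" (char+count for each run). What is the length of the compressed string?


Input: abcabbacc
Runs:
  'a' x 1 => "a1"
  'b' x 1 => "b1"
  'c' x 1 => "c1"
  'a' x 1 => "a1"
  'b' x 2 => "b2"
  'a' x 1 => "a1"
  'c' x 2 => "c2"
Compressed: "a1b1c1a1b2a1c2"
Compressed length: 14

14


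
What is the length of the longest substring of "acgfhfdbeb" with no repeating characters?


Input: "acgfhfdbeb"
Sliding window (track last position of each char):
  Position 0 ('a'): window [0,0] length 1 -- new best
  Position 1 ('c'): window [0,1] length 2 -- new best
  Position 2 ('g'): window [0,2] length 3 -- new best
  Position 3 ('f'): window [0,3] length 4 -- new best
  Position 4 ('h'): window [0,4] length 5 -- new best
  Position 5 ('f'): repeat (last at 3), move window start to 4
  Position 5 ('f'): window [4,5] length 2
  Position 6 ('d'): window [4,6] length 3
  Position 7 ('b'): window [4,7] length 4
  Position 8 ('e'): window [4,8] length 5
  Position 9 ('b'): repeat (last at 7), move window start to 8
  Position 9 ('b'): window [8,9] length 2
Longest substring with no repeats: "acgfh" with length 5

5


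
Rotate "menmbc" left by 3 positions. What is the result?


Input: "menmbc", rotate left by 3
First 3 characters: "men"
Remaining characters: "mbc"
Concatenate remaining + first: "mbc" + "men" = "mbcmen"

mbcmen


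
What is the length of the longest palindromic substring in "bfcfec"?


Input: "bfcfec"
Checking substrings for palindromes:
  [1:4] "fcf" (len 3) => palindrome
Longest palindromic substring: "fcf" with length 3

3


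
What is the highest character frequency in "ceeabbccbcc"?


Input: ceeabbccbcc
Character counts:
  'a': 1
  'b': 3
  'c': 5
  'e': 2
Maximum frequency: 5

5


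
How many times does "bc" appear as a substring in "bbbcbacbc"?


Searching for "bc" in "bbbcbacbc"
Scanning each position:
  Position 0: "bb" => no
  Position 1: "bb" => no
  Position 2: "bc" => MATCH
  Position 3: "cb" => no
  Position 4: "ba" => no
  Position 5: "ac" => no
  Position 6: "cb" => no
  Position 7: "bc" => MATCH
Total occurrences: 2

2


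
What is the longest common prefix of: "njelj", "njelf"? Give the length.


Words: njelj, njelf
  Position 0: all 'n' => match
  Position 1: all 'j' => match
  Position 2: all 'e' => match
  Position 3: all 'l' => match
  Position 4: ('j', 'f') => mismatch, stop
LCP = "njel" (length 4)

4


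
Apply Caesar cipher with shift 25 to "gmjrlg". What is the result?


Caesar cipher: shift "gmjrlg" by 25
  'g' (pos 6) + 25 = pos 5 = 'f'
  'm' (pos 12) + 25 = pos 11 = 'l'
  'j' (pos 9) + 25 = pos 8 = 'i'
  'r' (pos 17) + 25 = pos 16 = 'q'
  'l' (pos 11) + 25 = pos 10 = 'k'
  'g' (pos 6) + 25 = pos 5 = 'f'
Result: fliqkf

fliqkf


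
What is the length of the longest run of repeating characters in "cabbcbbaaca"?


Input: "cabbcbbaaca"
Scanning for longest run:
  Position 1 ('a'): new char, reset run to 1
  Position 2 ('b'): new char, reset run to 1
  Position 3 ('b'): continues run of 'b', length=2
  Position 4 ('c'): new char, reset run to 1
  Position 5 ('b'): new char, reset run to 1
  Position 6 ('b'): continues run of 'b', length=2
  Position 7 ('a'): new char, reset run to 1
  Position 8 ('a'): continues run of 'a', length=2
  Position 9 ('c'): new char, reset run to 1
  Position 10 ('a'): new char, reset run to 1
Longest run: 'b' with length 2

2


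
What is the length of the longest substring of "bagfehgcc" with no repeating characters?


Input: "bagfehgcc"
Sliding window (track last position of each char):
  Position 0 ('b'): window [0,0] length 1 -- new best
  Position 1 ('a'): window [0,1] length 2 -- new best
  Position 2 ('g'): window [0,2] length 3 -- new best
  Position 3 ('f'): window [0,3] length 4 -- new best
  Position 4 ('e'): window [0,4] length 5 -- new best
  Position 5 ('h'): window [0,5] length 6 -- new best
  Position 6 ('g'): repeat (last at 2), move window start to 3
  Position 6 ('g'): window [3,6] length 4
  Position 7 ('c'): window [3,7] length 5
  Position 8 ('c'): repeat (last at 7), move window start to 8
  Position 8 ('c'): window [8,8] length 1
Longest substring with no repeats: "bagfeh" with length 6

6


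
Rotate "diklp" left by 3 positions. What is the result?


Input: "diklp", rotate left by 3
First 3 characters: "dik"
Remaining characters: "lp"
Concatenate remaining + first: "lp" + "dik" = "lpdik"

lpdik


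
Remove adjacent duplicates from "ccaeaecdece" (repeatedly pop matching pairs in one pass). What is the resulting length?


Input: ccaeaecdece
Stack-based adjacent duplicate removal:
  Read 'c': push. Stack: c
  Read 'c': matches stack top 'c' => pop. Stack: (empty)
  Read 'a': push. Stack: a
  Read 'e': push. Stack: ae
  Read 'a': push. Stack: aea
  Read 'e': push. Stack: aeae
  Read 'c': push. Stack: aeaec
  Read 'd': push. Stack: aeaecd
  Read 'e': push. Stack: aeaecde
  Read 'c': push. Stack: aeaecdec
  Read 'e': push. Stack: aeaecdece
Final stack: "aeaecdece" (length 9)

9


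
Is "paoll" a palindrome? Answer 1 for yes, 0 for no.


Input: paoll
Reversed: lloap
  Compare pos 0 ('p') with pos 4 ('l'): MISMATCH
  Compare pos 1 ('a') with pos 3 ('l'): MISMATCH
Result: not a palindrome

0


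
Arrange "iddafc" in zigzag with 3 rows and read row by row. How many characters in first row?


Zigzag "iddafc" into 3 rows:
Placing characters:
  'i' => row 0
  'd' => row 1
  'd' => row 2
  'a' => row 1
  'f' => row 0
  'c' => row 1
Rows:
  Row 0: "if"
  Row 1: "dac"
  Row 2: "d"
First row length: 2

2


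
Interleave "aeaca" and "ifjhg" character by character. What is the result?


Interleaving "aeaca" and "ifjhg":
  Position 0: 'a' from first, 'i' from second => "ai"
  Position 1: 'e' from first, 'f' from second => "ef"
  Position 2: 'a' from first, 'j' from second => "aj"
  Position 3: 'c' from first, 'h' from second => "ch"
  Position 4: 'a' from first, 'g' from second => "ag"
Result: aiefajchag

aiefajchag


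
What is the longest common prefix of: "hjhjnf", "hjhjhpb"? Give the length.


Words: hjhjnf, hjhjhpb
  Position 0: all 'h' => match
  Position 1: all 'j' => match
  Position 2: all 'h' => match
  Position 3: all 'j' => match
  Position 4: ('n', 'h') => mismatch, stop
LCP = "hjhj" (length 4)

4


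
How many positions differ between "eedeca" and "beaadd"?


Comparing "eedeca" and "beaadd" position by position:
  Position 0: 'e' vs 'b' => DIFFER
  Position 1: 'e' vs 'e' => same
  Position 2: 'd' vs 'a' => DIFFER
  Position 3: 'e' vs 'a' => DIFFER
  Position 4: 'c' vs 'd' => DIFFER
  Position 5: 'a' vs 'd' => DIFFER
Positions that differ: 5

5


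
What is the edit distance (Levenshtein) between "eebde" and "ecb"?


Computing edit distance: "eebde" -> "ecb"
DP table:
           e    c    b
      0    1    2    3
  e   1    0    1    2
  e   2    1    1    2
  b   3    2    2    1
  d   4    3    3    2
  e   5    4    4    3
Edit distance = dp[5][3] = 3

3


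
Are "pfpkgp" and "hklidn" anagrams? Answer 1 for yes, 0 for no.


Strings: "pfpkgp", "hklidn"
Sorted first:  fgkppp
Sorted second: dhikln
Differ at position 0: 'f' vs 'd' => not anagrams

0


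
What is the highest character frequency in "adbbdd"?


Input: adbbdd
Character counts:
  'a': 1
  'b': 2
  'd': 3
Maximum frequency: 3

3


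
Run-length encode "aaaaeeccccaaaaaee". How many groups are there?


Input: aaaaeeccccaaaaaee
Scanning for consecutive runs:
  Group 1: 'a' x 4 (positions 0-3)
  Group 2: 'e' x 2 (positions 4-5)
  Group 3: 'c' x 4 (positions 6-9)
  Group 4: 'a' x 5 (positions 10-14)
  Group 5: 'e' x 2 (positions 15-16)
Total groups: 5

5


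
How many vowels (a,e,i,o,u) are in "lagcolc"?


Input: lagcolc
Checking each character:
  'l' at position 0: consonant
  'a' at position 1: vowel (running total: 1)
  'g' at position 2: consonant
  'c' at position 3: consonant
  'o' at position 4: vowel (running total: 2)
  'l' at position 5: consonant
  'c' at position 6: consonant
Total vowels: 2

2


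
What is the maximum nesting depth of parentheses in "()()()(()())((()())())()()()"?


Input: "()()()(()())((()())())()()()"
Tracking depth:
  Position 0 '(': depth becomes 1
  Position 1 ')': depth becomes 0
  Position 2 '(': depth becomes 1
  Position 3 ')': depth becomes 0
  Position 4 '(': depth becomes 1
  Position 5 ')': depth becomes 0
  Position 6 '(': depth becomes 1
  Position 7 '(': depth becomes 2
  Position 8 ')': depth becomes 1
  Position 9 '(': depth becomes 2
  Position 10 ')': depth becomes 1
  Position 11 ')': depth becomes 0
  Position 12 '(': depth becomes 1
  Position 13 '(': depth becomes 2
  Position 14 '(': depth becomes 3
  Position 15 ')': depth becomes 2
  Position 16 '(': depth becomes 3
  Position 17 ')': depth becomes 2
  Position 18 ')': depth becomes 1
  Position 19 '(': depth becomes 2
  Position 20 ')': depth becomes 1
  Position 21 ')': depth becomes 0
  Position 22 '(': depth becomes 1
  Position 23 ')': depth becomes 0
  Position 24 '(': depth becomes 1
  Position 25 ')': depth becomes 0
  Position 26 '(': depth becomes 1
  Position 27 ')': depth becomes 0
Maximum depth reached: 3

3


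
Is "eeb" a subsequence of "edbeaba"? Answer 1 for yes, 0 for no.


Check if "eeb" is a subsequence of "edbeaba"
Greedy scan:
  Position 0 ('e'): matches sub[0] = 'e'
  Position 1 ('d'): no match needed
  Position 2 ('b'): no match needed
  Position 3 ('e'): matches sub[1] = 'e'
  Position 4 ('a'): no match needed
  Position 5 ('b'): matches sub[2] = 'b'
  Position 6 ('a'): no match needed
All 3 characters matched => is a subsequence

1


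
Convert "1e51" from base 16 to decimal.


Input: "1e51" in base 16
Positional expansion:
  Digit '1' (value 1) x 16^3 = 4096
  Digit 'e' (value 14) x 16^2 = 3584
  Digit '5' (value 5) x 16^1 = 80
  Digit '1' (value 1) x 16^0 = 1
Sum = 7761

7761


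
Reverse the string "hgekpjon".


Input: hgekpjon
Reading characters right to left:
  Position 7: 'n'
  Position 6: 'o'
  Position 5: 'j'
  Position 4: 'p'
  Position 3: 'k'
  Position 2: 'e'
  Position 1: 'g'
  Position 0: 'h'
Reversed: nojpkegh

nojpkegh


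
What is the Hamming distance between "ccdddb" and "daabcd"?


Comparing "ccdddb" and "daabcd" position by position:
  Position 0: 'c' vs 'd' => differ
  Position 1: 'c' vs 'a' => differ
  Position 2: 'd' vs 'a' => differ
  Position 3: 'd' vs 'b' => differ
  Position 4: 'd' vs 'c' => differ
  Position 5: 'b' vs 'd' => differ
Total differences (Hamming distance): 6

6


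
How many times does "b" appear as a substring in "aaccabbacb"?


Searching for "b" in "aaccabbacb"
Scanning each position:
  Position 0: "a" => no
  Position 1: "a" => no
  Position 2: "c" => no
  Position 3: "c" => no
  Position 4: "a" => no
  Position 5: "b" => MATCH
  Position 6: "b" => MATCH
  Position 7: "a" => no
  Position 8: "c" => no
  Position 9: "b" => MATCH
Total occurrences: 3

3


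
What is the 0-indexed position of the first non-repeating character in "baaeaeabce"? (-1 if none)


Input: baaeaeabce
Character frequencies:
  'a': 4
  'b': 2
  'c': 1
  'e': 3
Scanning left to right for freq == 1:
  Position 0 ('b'): freq=2, skip
  Position 1 ('a'): freq=4, skip
  Position 2 ('a'): freq=4, skip
  Position 3 ('e'): freq=3, skip
  Position 4 ('a'): freq=4, skip
  Position 5 ('e'): freq=3, skip
  Position 6 ('a'): freq=4, skip
  Position 7 ('b'): freq=2, skip
  Position 8 ('c'): unique! => answer = 8

8


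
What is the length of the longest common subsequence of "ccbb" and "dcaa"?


LCS of "ccbb" and "dcaa"
DP table:
           d    c    a    a
      0    0    0    0    0
  c   0    0    1    1    1
  c   0    0    1    1    1
  b   0    0    1    1    1
  b   0    0    1    1    1
LCS length = dp[4][4] = 1

1


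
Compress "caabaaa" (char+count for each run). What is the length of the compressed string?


Input: caabaaa
Runs:
  'c' x 1 => "c1"
  'a' x 2 => "a2"
  'b' x 1 => "b1"
  'a' x 3 => "a3"
Compressed: "c1a2b1a3"
Compressed length: 8

8


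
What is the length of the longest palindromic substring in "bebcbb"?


Input: "bebcbb"
Checking substrings for palindromes:
  [0:3] "beb" (len 3) => palindrome
  [2:5] "bcb" (len 3) => palindrome
  [4:6] "bb" (len 2) => palindrome
Longest palindromic substring: "beb" with length 3

3


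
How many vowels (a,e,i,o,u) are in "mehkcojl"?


Input: mehkcojl
Checking each character:
  'm' at position 0: consonant
  'e' at position 1: vowel (running total: 1)
  'h' at position 2: consonant
  'k' at position 3: consonant
  'c' at position 4: consonant
  'o' at position 5: vowel (running total: 2)
  'j' at position 6: consonant
  'l' at position 7: consonant
Total vowels: 2

2


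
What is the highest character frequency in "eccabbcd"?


Input: eccabbcd
Character counts:
  'a': 1
  'b': 2
  'c': 3
  'd': 1
  'e': 1
Maximum frequency: 3

3


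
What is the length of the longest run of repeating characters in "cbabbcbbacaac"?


Input: "cbabbcbbacaac"
Scanning for longest run:
  Position 1 ('b'): new char, reset run to 1
  Position 2 ('a'): new char, reset run to 1
  Position 3 ('b'): new char, reset run to 1
  Position 4 ('b'): continues run of 'b', length=2
  Position 5 ('c'): new char, reset run to 1
  Position 6 ('b'): new char, reset run to 1
  Position 7 ('b'): continues run of 'b', length=2
  Position 8 ('a'): new char, reset run to 1
  Position 9 ('c'): new char, reset run to 1
  Position 10 ('a'): new char, reset run to 1
  Position 11 ('a'): continues run of 'a', length=2
  Position 12 ('c'): new char, reset run to 1
Longest run: 'b' with length 2

2


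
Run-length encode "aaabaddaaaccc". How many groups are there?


Input: aaabaddaaaccc
Scanning for consecutive runs:
  Group 1: 'a' x 3 (positions 0-2)
  Group 2: 'b' x 1 (positions 3-3)
  Group 3: 'a' x 1 (positions 4-4)
  Group 4: 'd' x 2 (positions 5-6)
  Group 5: 'a' x 3 (positions 7-9)
  Group 6: 'c' x 3 (positions 10-12)
Total groups: 6

6


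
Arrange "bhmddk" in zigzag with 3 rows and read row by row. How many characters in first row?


Zigzag "bhmddk" into 3 rows:
Placing characters:
  'b' => row 0
  'h' => row 1
  'm' => row 2
  'd' => row 1
  'd' => row 0
  'k' => row 1
Rows:
  Row 0: "bd"
  Row 1: "hdk"
  Row 2: "m"
First row length: 2

2


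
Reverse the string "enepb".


Input: enepb
Reading characters right to left:
  Position 4: 'b'
  Position 3: 'p'
  Position 2: 'e'
  Position 1: 'n'
  Position 0: 'e'
Reversed: bpene

bpene


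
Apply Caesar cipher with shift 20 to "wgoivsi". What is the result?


Caesar cipher: shift "wgoivsi" by 20
  'w' (pos 22) + 20 = pos 16 = 'q'
  'g' (pos 6) + 20 = pos 0 = 'a'
  'o' (pos 14) + 20 = pos 8 = 'i'
  'i' (pos 8) + 20 = pos 2 = 'c'
  'v' (pos 21) + 20 = pos 15 = 'p'
  's' (pos 18) + 20 = pos 12 = 'm'
  'i' (pos 8) + 20 = pos 2 = 'c'
Result: qaicpmc

qaicpmc


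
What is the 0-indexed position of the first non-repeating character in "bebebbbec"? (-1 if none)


Input: bebebbbec
Character frequencies:
  'b': 5
  'c': 1
  'e': 3
Scanning left to right for freq == 1:
  Position 0 ('b'): freq=5, skip
  Position 1 ('e'): freq=3, skip
  Position 2 ('b'): freq=5, skip
  Position 3 ('e'): freq=3, skip
  Position 4 ('b'): freq=5, skip
  Position 5 ('b'): freq=5, skip
  Position 6 ('b'): freq=5, skip
  Position 7 ('e'): freq=3, skip
  Position 8 ('c'): unique! => answer = 8

8


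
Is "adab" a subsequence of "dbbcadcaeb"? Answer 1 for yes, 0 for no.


Check if "adab" is a subsequence of "dbbcadcaeb"
Greedy scan:
  Position 0 ('d'): no match needed
  Position 1 ('b'): no match needed
  Position 2 ('b'): no match needed
  Position 3 ('c'): no match needed
  Position 4 ('a'): matches sub[0] = 'a'
  Position 5 ('d'): matches sub[1] = 'd'
  Position 6 ('c'): no match needed
  Position 7 ('a'): matches sub[2] = 'a'
  Position 8 ('e'): no match needed
  Position 9 ('b'): matches sub[3] = 'b'
All 4 characters matched => is a subsequence

1


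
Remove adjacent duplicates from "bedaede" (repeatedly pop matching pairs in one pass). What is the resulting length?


Input: bedaede
Stack-based adjacent duplicate removal:
  Read 'b': push. Stack: b
  Read 'e': push. Stack: be
  Read 'd': push. Stack: bed
  Read 'a': push. Stack: beda
  Read 'e': push. Stack: bedae
  Read 'd': push. Stack: bedaed
  Read 'e': push. Stack: bedaede
Final stack: "bedaede" (length 7)

7


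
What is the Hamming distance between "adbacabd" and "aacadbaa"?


Comparing "adbacabd" and "aacadbaa" position by position:
  Position 0: 'a' vs 'a' => same
  Position 1: 'd' vs 'a' => differ
  Position 2: 'b' vs 'c' => differ
  Position 3: 'a' vs 'a' => same
  Position 4: 'c' vs 'd' => differ
  Position 5: 'a' vs 'b' => differ
  Position 6: 'b' vs 'a' => differ
  Position 7: 'd' vs 'a' => differ
Total differences (Hamming distance): 6

6


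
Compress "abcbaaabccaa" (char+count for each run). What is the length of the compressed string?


Input: abcbaaabccaa
Runs:
  'a' x 1 => "a1"
  'b' x 1 => "b1"
  'c' x 1 => "c1"
  'b' x 1 => "b1"
  'a' x 3 => "a3"
  'b' x 1 => "b1"
  'c' x 2 => "c2"
  'a' x 2 => "a2"
Compressed: "a1b1c1b1a3b1c2a2"
Compressed length: 16

16


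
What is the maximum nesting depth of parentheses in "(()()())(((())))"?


Input: "(()()())(((())))"
Tracking depth:
  Position 0 '(': depth becomes 1
  Position 1 '(': depth becomes 2
  Position 2 ')': depth becomes 1
  Position 3 '(': depth becomes 2
  Position 4 ')': depth becomes 1
  Position 5 '(': depth becomes 2
  Position 6 ')': depth becomes 1
  Position 7 ')': depth becomes 0
  Position 8 '(': depth becomes 1
  Position 9 '(': depth becomes 2
  Position 10 '(': depth becomes 3
  Position 11 '(': depth becomes 4
  Position 12 ')': depth becomes 3
  Position 13 ')': depth becomes 2
  Position 14 ')': depth becomes 1
  Position 15 ')': depth becomes 0
Maximum depth reached: 4

4


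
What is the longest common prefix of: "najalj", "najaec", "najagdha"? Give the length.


Words: najalj, najaec, najagdha
  Position 0: all 'n' => match
  Position 1: all 'a' => match
  Position 2: all 'j' => match
  Position 3: all 'a' => match
  Position 4: ('l', 'e', 'g') => mismatch, stop
LCP = "naja" (length 4)

4


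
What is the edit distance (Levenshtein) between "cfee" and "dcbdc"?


Computing edit distance: "cfee" -> "dcbdc"
DP table:
           d    c    b    d    c
      0    1    2    3    4    5
  c   1    1    1    2    3    4
  f   2    2    2    2    3    4
  e   3    3    3    3    3    4
  e   4    4    4    4    4    4
Edit distance = dp[4][5] = 4

4


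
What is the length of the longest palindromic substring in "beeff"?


Input: "beeff"
Checking substrings for palindromes:
  [1:3] "ee" (len 2) => palindrome
  [3:5] "ff" (len 2) => palindrome
Longest palindromic substring: "ee" with length 2

2


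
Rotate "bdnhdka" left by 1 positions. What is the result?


Input: "bdnhdka", rotate left by 1
First 1 characters: "b"
Remaining characters: "dnhdka"
Concatenate remaining + first: "dnhdka" + "b" = "dnhdkab"

dnhdkab


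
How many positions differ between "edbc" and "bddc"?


Comparing "edbc" and "bddc" position by position:
  Position 0: 'e' vs 'b' => DIFFER
  Position 1: 'd' vs 'd' => same
  Position 2: 'b' vs 'd' => DIFFER
  Position 3: 'c' vs 'c' => same
Positions that differ: 2

2


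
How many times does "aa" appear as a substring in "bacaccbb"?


Searching for "aa" in "bacaccbb"
Scanning each position:
  Position 0: "ba" => no
  Position 1: "ac" => no
  Position 2: "ca" => no
  Position 3: "ac" => no
  Position 4: "cc" => no
  Position 5: "cb" => no
  Position 6: "bb" => no
Total occurrences: 0

0


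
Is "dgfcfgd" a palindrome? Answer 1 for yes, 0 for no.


Input: dgfcfgd
Reversed: dgfcfgd
  Compare pos 0 ('d') with pos 6 ('d'): match
  Compare pos 1 ('g') with pos 5 ('g'): match
  Compare pos 2 ('f') with pos 4 ('f'): match
Result: palindrome

1


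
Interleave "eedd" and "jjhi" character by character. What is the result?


Interleaving "eedd" and "jjhi":
  Position 0: 'e' from first, 'j' from second => "ej"
  Position 1: 'e' from first, 'j' from second => "ej"
  Position 2: 'd' from first, 'h' from second => "dh"
  Position 3: 'd' from first, 'i' from second => "di"
Result: ejejdhdi

ejejdhdi


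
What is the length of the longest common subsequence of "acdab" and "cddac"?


LCS of "acdab" and "cddac"
DP table:
           c    d    d    a    c
      0    0    0    0    0    0
  a   0    0    0    0    1    1
  c   0    1    1    1    1    2
  d   0    1    2    2    2    2
  a   0    1    2    2    3    3
  b   0    1    2    2    3    3
LCS length = dp[5][5] = 3

3


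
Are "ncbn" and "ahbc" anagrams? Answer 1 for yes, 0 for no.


Strings: "ncbn", "ahbc"
Sorted first:  bcnn
Sorted second: abch
Differ at position 0: 'b' vs 'a' => not anagrams

0


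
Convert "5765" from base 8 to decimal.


Input: "5765" in base 8
Positional expansion:
  Digit '5' (value 5) x 8^3 = 2560
  Digit '7' (value 7) x 8^2 = 448
  Digit '6' (value 6) x 8^1 = 48
  Digit '5' (value 5) x 8^0 = 5
Sum = 3061

3061


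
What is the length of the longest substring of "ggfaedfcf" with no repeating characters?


Input: "ggfaedfcf"
Sliding window (track last position of each char):
  Position 0 ('g'): window [0,0] length 1 -- new best
  Position 1 ('g'): repeat (last at 0), move window start to 1
  Position 1 ('g'): window [1,1] length 1
  Position 2 ('f'): window [1,2] length 2 -- new best
  Position 3 ('a'): window [1,3] length 3 -- new best
  Position 4 ('e'): window [1,4] length 4 -- new best
  Position 5 ('d'): window [1,5] length 5 -- new best
  Position 6 ('f'): repeat (last at 2), move window start to 3
  Position 6 ('f'): window [3,6] length 4
  Position 7 ('c'): window [3,7] length 5
  Position 8 ('f'): repeat (last at 6), move window start to 7
  Position 8 ('f'): window [7,8] length 2
Longest substring with no repeats: "gfaed" with length 5

5


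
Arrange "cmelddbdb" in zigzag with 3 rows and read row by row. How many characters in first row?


Zigzag "cmelddbdb" into 3 rows:
Placing characters:
  'c' => row 0
  'm' => row 1
  'e' => row 2
  'l' => row 1
  'd' => row 0
  'd' => row 1
  'b' => row 2
  'd' => row 1
  'b' => row 0
Rows:
  Row 0: "cdb"
  Row 1: "mldd"
  Row 2: "eb"
First row length: 3

3


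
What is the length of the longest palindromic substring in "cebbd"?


Input: "cebbd"
Checking substrings for palindromes:
  [2:4] "bb" (len 2) => palindrome
Longest palindromic substring: "bb" with length 2

2


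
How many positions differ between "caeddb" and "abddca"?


Comparing "caeddb" and "abddca" position by position:
  Position 0: 'c' vs 'a' => DIFFER
  Position 1: 'a' vs 'b' => DIFFER
  Position 2: 'e' vs 'd' => DIFFER
  Position 3: 'd' vs 'd' => same
  Position 4: 'd' vs 'c' => DIFFER
  Position 5: 'b' vs 'a' => DIFFER
Positions that differ: 5

5


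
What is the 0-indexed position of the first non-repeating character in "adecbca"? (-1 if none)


Input: adecbca
Character frequencies:
  'a': 2
  'b': 1
  'c': 2
  'd': 1
  'e': 1
Scanning left to right for freq == 1:
  Position 0 ('a'): freq=2, skip
  Position 1 ('d'): unique! => answer = 1

1


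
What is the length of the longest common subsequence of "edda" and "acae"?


LCS of "edda" and "acae"
DP table:
           a    c    a    e
      0    0    0    0    0
  e   0    0    0    0    1
  d   0    0    0    0    1
  d   0    0    0    0    1
  a   0    1    1    1    1
LCS length = dp[4][4] = 1

1


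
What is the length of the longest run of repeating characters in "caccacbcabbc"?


Input: "caccacbcabbc"
Scanning for longest run:
  Position 1 ('a'): new char, reset run to 1
  Position 2 ('c'): new char, reset run to 1
  Position 3 ('c'): continues run of 'c', length=2
  Position 4 ('a'): new char, reset run to 1
  Position 5 ('c'): new char, reset run to 1
  Position 6 ('b'): new char, reset run to 1
  Position 7 ('c'): new char, reset run to 1
  Position 8 ('a'): new char, reset run to 1
  Position 9 ('b'): new char, reset run to 1
  Position 10 ('b'): continues run of 'b', length=2
  Position 11 ('c'): new char, reset run to 1
Longest run: 'c' with length 2

2


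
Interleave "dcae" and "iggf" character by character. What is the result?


Interleaving "dcae" and "iggf":
  Position 0: 'd' from first, 'i' from second => "di"
  Position 1: 'c' from first, 'g' from second => "cg"
  Position 2: 'a' from first, 'g' from second => "ag"
  Position 3: 'e' from first, 'f' from second => "ef"
Result: dicgagef

dicgagef


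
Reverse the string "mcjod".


Input: mcjod
Reading characters right to left:
  Position 4: 'd'
  Position 3: 'o'
  Position 2: 'j'
  Position 1: 'c'
  Position 0: 'm'
Reversed: dojcm

dojcm


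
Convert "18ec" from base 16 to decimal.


Input: "18ec" in base 16
Positional expansion:
  Digit '1' (value 1) x 16^3 = 4096
  Digit '8' (value 8) x 16^2 = 2048
  Digit 'e' (value 14) x 16^1 = 224
  Digit 'c' (value 12) x 16^0 = 12
Sum = 6380

6380


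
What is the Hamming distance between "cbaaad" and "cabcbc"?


Comparing "cbaaad" and "cabcbc" position by position:
  Position 0: 'c' vs 'c' => same
  Position 1: 'b' vs 'a' => differ
  Position 2: 'a' vs 'b' => differ
  Position 3: 'a' vs 'c' => differ
  Position 4: 'a' vs 'b' => differ
  Position 5: 'd' vs 'c' => differ
Total differences (Hamming distance): 5

5


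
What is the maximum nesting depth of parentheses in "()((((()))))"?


Input: "()((((()))))"
Tracking depth:
  Position 0 '(': depth becomes 1
  Position 1 ')': depth becomes 0
  Position 2 '(': depth becomes 1
  Position 3 '(': depth becomes 2
  Position 4 '(': depth becomes 3
  Position 5 '(': depth becomes 4
  Position 6 '(': depth becomes 5
  Position 7 ')': depth becomes 4
  Position 8 ')': depth becomes 3
  Position 9 ')': depth becomes 2
  Position 10 ')': depth becomes 1
  Position 11 ')': depth becomes 0
Maximum depth reached: 5

5


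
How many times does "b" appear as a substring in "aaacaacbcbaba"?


Searching for "b" in "aaacaacbcbaba"
Scanning each position:
  Position 0: "a" => no
  Position 1: "a" => no
  Position 2: "a" => no
  Position 3: "c" => no
  Position 4: "a" => no
  Position 5: "a" => no
  Position 6: "c" => no
  Position 7: "b" => MATCH
  Position 8: "c" => no
  Position 9: "b" => MATCH
  Position 10: "a" => no
  Position 11: "b" => MATCH
  Position 12: "a" => no
Total occurrences: 3

3


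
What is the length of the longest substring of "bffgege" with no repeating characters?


Input: "bffgege"
Sliding window (track last position of each char):
  Position 0 ('b'): window [0,0] length 1 -- new best
  Position 1 ('f'): window [0,1] length 2 -- new best
  Position 2 ('f'): repeat (last at 1), move window start to 2
  Position 2 ('f'): window [2,2] length 1
  Position 3 ('g'): window [2,3] length 2
  Position 4 ('e'): window [2,4] length 3 -- new best
  Position 5 ('g'): repeat (last at 3), move window start to 4
  Position 5 ('g'): window [4,5] length 2
  Position 6 ('e'): repeat (last at 4), move window start to 5
  Position 6 ('e'): window [5,6] length 2
Longest substring with no repeats: "fge" with length 3

3


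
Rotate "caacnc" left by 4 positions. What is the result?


Input: "caacnc", rotate left by 4
First 4 characters: "caac"
Remaining characters: "nc"
Concatenate remaining + first: "nc" + "caac" = "nccaac"

nccaac


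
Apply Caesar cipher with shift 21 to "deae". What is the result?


Caesar cipher: shift "deae" by 21
  'd' (pos 3) + 21 = pos 24 = 'y'
  'e' (pos 4) + 21 = pos 25 = 'z'
  'a' (pos 0) + 21 = pos 21 = 'v'
  'e' (pos 4) + 21 = pos 25 = 'z'
Result: yzvz

yzvz


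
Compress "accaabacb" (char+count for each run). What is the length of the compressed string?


Input: accaabacb
Runs:
  'a' x 1 => "a1"
  'c' x 2 => "c2"
  'a' x 2 => "a2"
  'b' x 1 => "b1"
  'a' x 1 => "a1"
  'c' x 1 => "c1"
  'b' x 1 => "b1"
Compressed: "a1c2a2b1a1c1b1"
Compressed length: 14

14


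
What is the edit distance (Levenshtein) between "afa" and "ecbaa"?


Computing edit distance: "afa" -> "ecbaa"
DP table:
           e    c    b    a    a
      0    1    2    3    4    5
  a   1    1    2    3    3    4
  f   2    2    2    3    4    4
  a   3    3    3    3    3    4
Edit distance = dp[3][5] = 4

4


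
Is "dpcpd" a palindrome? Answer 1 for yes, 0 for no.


Input: dpcpd
Reversed: dpcpd
  Compare pos 0 ('d') with pos 4 ('d'): match
  Compare pos 1 ('p') with pos 3 ('p'): match
Result: palindrome

1


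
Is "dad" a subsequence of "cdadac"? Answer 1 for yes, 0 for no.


Check if "dad" is a subsequence of "cdadac"
Greedy scan:
  Position 0 ('c'): no match needed
  Position 1 ('d'): matches sub[0] = 'd'
  Position 2 ('a'): matches sub[1] = 'a'
  Position 3 ('d'): matches sub[2] = 'd'
  Position 4 ('a'): no match needed
  Position 5 ('c'): no match needed
All 3 characters matched => is a subsequence

1


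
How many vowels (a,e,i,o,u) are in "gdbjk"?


Input: gdbjk
Checking each character:
  'g' at position 0: consonant
  'd' at position 1: consonant
  'b' at position 2: consonant
  'j' at position 3: consonant
  'k' at position 4: consonant
Total vowels: 0

0


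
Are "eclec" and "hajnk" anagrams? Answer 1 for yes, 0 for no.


Strings: "eclec", "hajnk"
Sorted first:  cceel
Sorted second: ahjkn
Differ at position 0: 'c' vs 'a' => not anagrams

0


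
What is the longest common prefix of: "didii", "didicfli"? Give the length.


Words: didii, didicfli
  Position 0: all 'd' => match
  Position 1: all 'i' => match
  Position 2: all 'd' => match
  Position 3: all 'i' => match
  Position 4: ('i', 'c') => mismatch, stop
LCP = "didi" (length 4)

4


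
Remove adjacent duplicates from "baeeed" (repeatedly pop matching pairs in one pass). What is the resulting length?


Input: baeeed
Stack-based adjacent duplicate removal:
  Read 'b': push. Stack: b
  Read 'a': push. Stack: ba
  Read 'e': push. Stack: bae
  Read 'e': matches stack top 'e' => pop. Stack: ba
  Read 'e': push. Stack: bae
  Read 'd': push. Stack: baed
Final stack: "baed" (length 4)

4


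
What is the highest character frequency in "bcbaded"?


Input: bcbaded
Character counts:
  'a': 1
  'b': 2
  'c': 1
  'd': 2
  'e': 1
Maximum frequency: 2

2


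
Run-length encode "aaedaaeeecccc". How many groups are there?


Input: aaedaaeeecccc
Scanning for consecutive runs:
  Group 1: 'a' x 2 (positions 0-1)
  Group 2: 'e' x 1 (positions 2-2)
  Group 3: 'd' x 1 (positions 3-3)
  Group 4: 'a' x 2 (positions 4-5)
  Group 5: 'e' x 3 (positions 6-8)
  Group 6: 'c' x 4 (positions 9-12)
Total groups: 6

6


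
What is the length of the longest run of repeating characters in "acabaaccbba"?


Input: "acabaaccbba"
Scanning for longest run:
  Position 1 ('c'): new char, reset run to 1
  Position 2 ('a'): new char, reset run to 1
  Position 3 ('b'): new char, reset run to 1
  Position 4 ('a'): new char, reset run to 1
  Position 5 ('a'): continues run of 'a', length=2
  Position 6 ('c'): new char, reset run to 1
  Position 7 ('c'): continues run of 'c', length=2
  Position 8 ('b'): new char, reset run to 1
  Position 9 ('b'): continues run of 'b', length=2
  Position 10 ('a'): new char, reset run to 1
Longest run: 'a' with length 2

2


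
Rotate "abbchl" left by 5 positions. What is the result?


Input: "abbchl", rotate left by 5
First 5 characters: "abbch"
Remaining characters: "l"
Concatenate remaining + first: "l" + "abbch" = "labbch"

labbch


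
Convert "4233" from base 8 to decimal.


Input: "4233" in base 8
Positional expansion:
  Digit '4' (value 4) x 8^3 = 2048
  Digit '2' (value 2) x 8^2 = 128
  Digit '3' (value 3) x 8^1 = 24
  Digit '3' (value 3) x 8^0 = 3
Sum = 2203

2203


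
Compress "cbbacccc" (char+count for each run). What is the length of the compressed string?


Input: cbbacccc
Runs:
  'c' x 1 => "c1"
  'b' x 2 => "b2"
  'a' x 1 => "a1"
  'c' x 4 => "c4"
Compressed: "c1b2a1c4"
Compressed length: 8

8


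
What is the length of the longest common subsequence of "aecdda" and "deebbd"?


LCS of "aecdda" and "deebbd"
DP table:
           d    e    e    b    b    d
      0    0    0    0    0    0    0
  a   0    0    0    0    0    0    0
  e   0    0    1    1    1    1    1
  c   0    0    1    1    1    1    1
  d   0    1    1    1    1    1    2
  d   0    1    1    1    1    1    2
  a   0    1    1    1    1    1    2
LCS length = dp[6][6] = 2

2


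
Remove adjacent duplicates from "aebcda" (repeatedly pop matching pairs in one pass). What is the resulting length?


Input: aebcda
Stack-based adjacent duplicate removal:
  Read 'a': push. Stack: a
  Read 'e': push. Stack: ae
  Read 'b': push. Stack: aeb
  Read 'c': push. Stack: aebc
  Read 'd': push. Stack: aebcd
  Read 'a': push. Stack: aebcda
Final stack: "aebcda" (length 6)

6


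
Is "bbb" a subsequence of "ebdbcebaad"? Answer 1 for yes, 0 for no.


Check if "bbb" is a subsequence of "ebdbcebaad"
Greedy scan:
  Position 0 ('e'): no match needed
  Position 1 ('b'): matches sub[0] = 'b'
  Position 2 ('d'): no match needed
  Position 3 ('b'): matches sub[1] = 'b'
  Position 4 ('c'): no match needed
  Position 5 ('e'): no match needed
  Position 6 ('b'): matches sub[2] = 'b'
  Position 7 ('a'): no match needed
  Position 8 ('a'): no match needed
  Position 9 ('d'): no match needed
All 3 characters matched => is a subsequence

1


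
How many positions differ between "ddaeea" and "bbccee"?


Comparing "ddaeea" and "bbccee" position by position:
  Position 0: 'd' vs 'b' => DIFFER
  Position 1: 'd' vs 'b' => DIFFER
  Position 2: 'a' vs 'c' => DIFFER
  Position 3: 'e' vs 'c' => DIFFER
  Position 4: 'e' vs 'e' => same
  Position 5: 'a' vs 'e' => DIFFER
Positions that differ: 5

5


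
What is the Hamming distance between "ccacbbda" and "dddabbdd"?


Comparing "ccacbbda" and "dddabbdd" position by position:
  Position 0: 'c' vs 'd' => differ
  Position 1: 'c' vs 'd' => differ
  Position 2: 'a' vs 'd' => differ
  Position 3: 'c' vs 'a' => differ
  Position 4: 'b' vs 'b' => same
  Position 5: 'b' vs 'b' => same
  Position 6: 'd' vs 'd' => same
  Position 7: 'a' vs 'd' => differ
Total differences (Hamming distance): 5

5


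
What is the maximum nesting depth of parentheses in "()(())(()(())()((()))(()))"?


Input: "()(())(()(())()((()))(()))"
Tracking depth:
  Position 0 '(': depth becomes 1
  Position 1 ')': depth becomes 0
  Position 2 '(': depth becomes 1
  Position 3 '(': depth becomes 2
  Position 4 ')': depth becomes 1
  Position 5 ')': depth becomes 0
  Position 6 '(': depth becomes 1
  Position 7 '(': depth becomes 2
  Position 8 ')': depth becomes 1
  Position 9 '(': depth becomes 2
  Position 10 '(': depth becomes 3
  Position 11 ')': depth becomes 2
  Position 12 ')': depth becomes 1
  Position 13 '(': depth becomes 2
  Position 14 ')': depth becomes 1
  Position 15 '(': depth becomes 2
  Position 16 '(': depth becomes 3
  Position 17 '(': depth becomes 4
  Position 18 ')': depth becomes 3
  Position 19 ')': depth becomes 2
  Position 20 ')': depth becomes 1
  Position 21 '(': depth becomes 2
  Position 22 '(': depth becomes 3
  Position 23 ')': depth becomes 2
  Position 24 ')': depth becomes 1
  Position 25 ')': depth becomes 0
Maximum depth reached: 4

4


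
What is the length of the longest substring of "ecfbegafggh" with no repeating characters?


Input: "ecfbegafggh"
Sliding window (track last position of each char):
  Position 0 ('e'): window [0,0] length 1 -- new best
  Position 1 ('c'): window [0,1] length 2 -- new best
  Position 2 ('f'): window [0,2] length 3 -- new best
  Position 3 ('b'): window [0,3] length 4 -- new best
  Position 4 ('e'): repeat (last at 0), move window start to 1
  Position 4 ('e'): window [1,4] length 4
  Position 5 ('g'): window [1,5] length 5 -- new best
  Position 6 ('a'): window [1,6] length 6 -- new best
  Position 7 ('f'): repeat (last at 2), move window start to 3
  Position 7 ('f'): window [3,7] length 5
  Position 8 ('g'): repeat (last at 5), move window start to 6
  Position 8 ('g'): window [6,8] length 3
  Position 9 ('g'): repeat (last at 8), move window start to 9
  Position 9 ('g'): window [9,9] length 1
  Position 10 ('h'): window [9,10] length 2
Longest substring with no repeats: "cfbega" with length 6

6
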